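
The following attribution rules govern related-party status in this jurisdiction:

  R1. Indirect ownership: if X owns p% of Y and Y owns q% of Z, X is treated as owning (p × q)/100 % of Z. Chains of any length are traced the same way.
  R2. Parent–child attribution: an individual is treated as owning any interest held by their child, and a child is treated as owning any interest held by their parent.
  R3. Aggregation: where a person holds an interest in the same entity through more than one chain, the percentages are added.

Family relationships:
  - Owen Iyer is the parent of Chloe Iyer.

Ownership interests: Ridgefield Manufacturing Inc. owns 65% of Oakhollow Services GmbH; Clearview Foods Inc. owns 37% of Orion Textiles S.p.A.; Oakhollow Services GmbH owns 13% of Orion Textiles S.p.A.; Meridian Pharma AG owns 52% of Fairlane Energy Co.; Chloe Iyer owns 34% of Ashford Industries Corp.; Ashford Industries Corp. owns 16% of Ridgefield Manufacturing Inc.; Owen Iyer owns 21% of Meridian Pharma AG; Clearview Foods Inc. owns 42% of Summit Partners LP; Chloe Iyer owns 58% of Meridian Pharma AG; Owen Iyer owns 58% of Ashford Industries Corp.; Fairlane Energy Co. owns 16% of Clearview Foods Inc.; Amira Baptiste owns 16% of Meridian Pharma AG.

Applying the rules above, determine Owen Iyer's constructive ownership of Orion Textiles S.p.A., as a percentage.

3.675776%

By parent–child attribution (R2), Owen Iyer is treated as also owning Chloe Iyer's interest in Meridian Pharma AG, giving 21% + 58% = 79%.
By parent–child attribution (R2), Owen Iyer is treated as also owning Chloe Iyer's interest in Ashford Industries Corp, giving 58% + 34% = 92%.
Chain via Meridian Pharma AG → Fairlane Energy Co. → Clearview Foods Inc. (R1): 79% × 52% × 16% × 37% = 2.431936% of Orion Textiles S.p.A.
Chain via Ashford Industries Corp. → Ridgefield Manufacturing Inc. → Oakhollow Services GmbH (R1): 92% × 16% × 65% × 13% = 1.24384% of Orion Textiles S.p.A.
Aggregating (R3): 2.431936% + 1.24384% = 3.675776%.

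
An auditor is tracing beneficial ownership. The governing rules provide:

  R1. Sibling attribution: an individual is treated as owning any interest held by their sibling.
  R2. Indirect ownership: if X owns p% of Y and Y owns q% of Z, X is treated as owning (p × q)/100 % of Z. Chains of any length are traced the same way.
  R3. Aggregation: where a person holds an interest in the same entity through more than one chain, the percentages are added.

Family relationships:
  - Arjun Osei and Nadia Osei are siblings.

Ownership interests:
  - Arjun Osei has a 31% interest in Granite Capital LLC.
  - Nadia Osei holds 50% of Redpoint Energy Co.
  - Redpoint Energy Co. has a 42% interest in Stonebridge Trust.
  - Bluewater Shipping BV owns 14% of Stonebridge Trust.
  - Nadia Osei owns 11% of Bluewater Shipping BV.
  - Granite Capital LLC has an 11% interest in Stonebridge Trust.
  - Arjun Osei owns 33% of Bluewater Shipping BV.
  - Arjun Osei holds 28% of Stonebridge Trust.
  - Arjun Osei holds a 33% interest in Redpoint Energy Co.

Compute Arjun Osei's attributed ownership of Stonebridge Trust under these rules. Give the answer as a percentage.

72.43%

By sibling attribution (R1), Arjun Osei is treated as also owning Nadia Osei's interest in Bluewater Shipping BV, giving 33% + 11% = 44%.
By sibling attribution (R1), Arjun Osei is treated as also owning Nadia Osei's interest in Redpoint Energy Co, giving 33% + 50% = 83%.
Chain via Bluewater Shipping BV (R2): 44% × 14% = 6.16% of Stonebridge Trust.
Chain via Redpoint Energy Co. (R2): 83% × 42% = 34.86% of Stonebridge Trust.
Chain via Granite Capital LLC (R2): 31% × 11% = 3.41% of Stonebridge Trust.
Direct interest in Stonebridge Trust: 28%.
Aggregating (R3): 6.16% + 34.86% + 3.41% + 28% = 72.43%.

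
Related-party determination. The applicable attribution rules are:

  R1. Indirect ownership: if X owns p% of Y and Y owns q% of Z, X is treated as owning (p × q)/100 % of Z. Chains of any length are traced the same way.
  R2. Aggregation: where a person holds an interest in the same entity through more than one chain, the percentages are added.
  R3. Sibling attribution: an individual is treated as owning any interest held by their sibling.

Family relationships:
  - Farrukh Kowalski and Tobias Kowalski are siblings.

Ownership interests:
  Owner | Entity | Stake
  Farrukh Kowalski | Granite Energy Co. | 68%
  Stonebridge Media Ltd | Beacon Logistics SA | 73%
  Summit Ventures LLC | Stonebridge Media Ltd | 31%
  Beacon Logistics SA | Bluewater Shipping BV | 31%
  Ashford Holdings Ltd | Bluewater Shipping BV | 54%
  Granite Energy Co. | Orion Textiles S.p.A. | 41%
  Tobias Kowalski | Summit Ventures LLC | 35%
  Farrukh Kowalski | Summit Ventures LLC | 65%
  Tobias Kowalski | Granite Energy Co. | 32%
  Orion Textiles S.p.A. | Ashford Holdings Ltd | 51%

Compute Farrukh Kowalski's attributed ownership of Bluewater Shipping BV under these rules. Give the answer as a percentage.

By sibling attribution (R3), Farrukh Kowalski is treated as also owning Tobias Kowalski's interest in Summit Ventures LLC, giving 65% + 35% = 100%.
By sibling attribution (R3), Farrukh Kowalski is treated as also owning Tobias Kowalski's interest in Granite Energy Co, giving 68% + 32% = 100%.
Chain via Summit Ventures LLC → Stonebridge Media Ltd → Beacon Logistics SA (R1): 100% × 31% × 73% × 31% = 7.0153% of Bluewater Shipping BV.
Chain via Granite Energy Co. → Orion Textiles S.p.A. → Ashford Holdings Ltd (R1): 100% × 41% × 51% × 54% = 11.2914% of Bluewater Shipping BV.
Aggregating (R2): 7.0153% + 11.2914% = 18.3067%.

18.3067%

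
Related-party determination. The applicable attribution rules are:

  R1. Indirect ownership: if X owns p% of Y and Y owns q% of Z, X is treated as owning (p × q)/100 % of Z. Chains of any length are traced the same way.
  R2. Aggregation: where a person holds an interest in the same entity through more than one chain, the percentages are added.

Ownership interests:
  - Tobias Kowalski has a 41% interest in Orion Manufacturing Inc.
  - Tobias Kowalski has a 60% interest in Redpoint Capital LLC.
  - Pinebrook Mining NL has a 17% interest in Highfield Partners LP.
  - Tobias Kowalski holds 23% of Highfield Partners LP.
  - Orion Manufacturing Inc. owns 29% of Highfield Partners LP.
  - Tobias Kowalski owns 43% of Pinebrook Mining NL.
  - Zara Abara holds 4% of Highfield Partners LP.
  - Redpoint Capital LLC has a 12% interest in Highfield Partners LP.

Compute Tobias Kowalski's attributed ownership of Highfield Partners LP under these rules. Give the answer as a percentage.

Chain via Redpoint Capital LLC (R1): 60% × 12% = 7.2% of Highfield Partners LP.
Chain via Orion Manufacturing Inc. (R1): 41% × 29% = 11.89% of Highfield Partners LP.
Chain via Pinebrook Mining NL (R1): 43% × 17% = 7.31% of Highfield Partners LP.
Direct interest in Highfield Partners LP: 23%.
Aggregating (R2): 7.2% + 11.89% + 7.31% + 23% = 49.4%.

49.4%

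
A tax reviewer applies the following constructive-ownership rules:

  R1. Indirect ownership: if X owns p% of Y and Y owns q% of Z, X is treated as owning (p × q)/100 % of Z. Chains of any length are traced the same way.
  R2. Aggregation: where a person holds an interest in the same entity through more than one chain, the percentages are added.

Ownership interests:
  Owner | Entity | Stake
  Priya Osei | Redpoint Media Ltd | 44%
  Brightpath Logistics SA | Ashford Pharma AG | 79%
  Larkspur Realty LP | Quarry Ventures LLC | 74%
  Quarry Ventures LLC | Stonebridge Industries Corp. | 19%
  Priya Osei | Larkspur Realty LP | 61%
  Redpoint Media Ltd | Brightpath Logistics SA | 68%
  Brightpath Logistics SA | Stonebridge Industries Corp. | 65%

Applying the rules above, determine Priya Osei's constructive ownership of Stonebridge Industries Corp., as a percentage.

Chain via Larkspur Realty LP → Quarry Ventures LLC (R1): 61% × 74% × 19% = 8.5766% of Stonebridge Industries Corp.
Chain via Redpoint Media Ltd → Brightpath Logistics SA (R1): 44% × 68% × 65% = 19.448% of Stonebridge Industries Corp.
Aggregating (R2): 8.5766% + 19.448% = 28.0246%.

28.0246%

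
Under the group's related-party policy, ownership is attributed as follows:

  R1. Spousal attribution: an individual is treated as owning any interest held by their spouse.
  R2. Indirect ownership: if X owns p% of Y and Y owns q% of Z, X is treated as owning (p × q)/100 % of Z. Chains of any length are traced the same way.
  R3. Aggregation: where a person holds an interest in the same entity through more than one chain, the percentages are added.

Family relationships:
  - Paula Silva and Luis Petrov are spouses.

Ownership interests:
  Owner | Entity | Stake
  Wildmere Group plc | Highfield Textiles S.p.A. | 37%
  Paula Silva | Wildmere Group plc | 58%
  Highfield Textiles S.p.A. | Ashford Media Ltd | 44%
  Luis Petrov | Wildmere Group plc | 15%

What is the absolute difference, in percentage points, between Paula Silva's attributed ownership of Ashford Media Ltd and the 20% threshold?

By spousal attribution (R1), Paula Silva is treated as also owning Luis Petrov's interest in Wildmere Group plc, giving 58% + 15% = 73%.
Chain via Wildmere Group plc → Highfield Textiles S.p.A. (R2): 73% × 37% × 44% = 11.8844% of Ashford Media Ltd.
11.8844% falls short of the 20% threshold by 8.1156 percentage points.

8.1156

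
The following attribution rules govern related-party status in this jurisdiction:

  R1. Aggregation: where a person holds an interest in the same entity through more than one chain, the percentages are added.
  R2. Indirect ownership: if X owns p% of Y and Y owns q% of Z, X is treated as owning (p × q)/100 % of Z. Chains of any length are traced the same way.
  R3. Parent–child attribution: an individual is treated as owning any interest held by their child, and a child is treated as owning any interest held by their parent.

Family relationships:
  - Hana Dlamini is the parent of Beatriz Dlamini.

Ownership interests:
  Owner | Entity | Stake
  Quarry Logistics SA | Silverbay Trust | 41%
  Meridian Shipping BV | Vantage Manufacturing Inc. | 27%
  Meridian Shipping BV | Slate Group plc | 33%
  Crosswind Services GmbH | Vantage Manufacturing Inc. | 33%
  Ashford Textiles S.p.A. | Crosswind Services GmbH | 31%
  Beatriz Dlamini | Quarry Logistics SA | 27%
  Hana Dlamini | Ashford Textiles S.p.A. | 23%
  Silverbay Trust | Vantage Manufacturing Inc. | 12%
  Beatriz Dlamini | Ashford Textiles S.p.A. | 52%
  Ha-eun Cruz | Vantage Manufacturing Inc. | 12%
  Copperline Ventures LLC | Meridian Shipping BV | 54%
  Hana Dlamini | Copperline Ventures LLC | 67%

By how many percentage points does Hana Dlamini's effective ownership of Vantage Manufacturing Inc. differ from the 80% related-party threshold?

61.2305

By parent–child attribution (R3), Hana Dlamini is treated as also owning Beatriz Dlamini's interest in Ashford Textiles S.p.A, giving 23% + 52% = 75%.
By parent–child attribution (R3), Hana Dlamini is treated as owning Beatriz Dlamini's 27% interest in Quarry Logistics SA.
Chain via Ashford Textiles S.p.A. → Crosswind Services GmbH (R2): 75% × 31% × 33% = 7.6725% of Vantage Manufacturing Inc.
Chain via Copperline Ventures LLC → Meridian Shipping BV (R2): 67% × 54% × 27% = 9.7686% of Vantage Manufacturing Inc.
Chain via Quarry Logistics SA → Silverbay Trust (R2): 27% × 41% × 12% = 1.3284% of Vantage Manufacturing Inc.
Aggregating (R1): 7.6725% + 9.7686% + 1.3284% = 18.7695%.
18.7695% falls short of the 80% threshold by 61.2305 percentage points.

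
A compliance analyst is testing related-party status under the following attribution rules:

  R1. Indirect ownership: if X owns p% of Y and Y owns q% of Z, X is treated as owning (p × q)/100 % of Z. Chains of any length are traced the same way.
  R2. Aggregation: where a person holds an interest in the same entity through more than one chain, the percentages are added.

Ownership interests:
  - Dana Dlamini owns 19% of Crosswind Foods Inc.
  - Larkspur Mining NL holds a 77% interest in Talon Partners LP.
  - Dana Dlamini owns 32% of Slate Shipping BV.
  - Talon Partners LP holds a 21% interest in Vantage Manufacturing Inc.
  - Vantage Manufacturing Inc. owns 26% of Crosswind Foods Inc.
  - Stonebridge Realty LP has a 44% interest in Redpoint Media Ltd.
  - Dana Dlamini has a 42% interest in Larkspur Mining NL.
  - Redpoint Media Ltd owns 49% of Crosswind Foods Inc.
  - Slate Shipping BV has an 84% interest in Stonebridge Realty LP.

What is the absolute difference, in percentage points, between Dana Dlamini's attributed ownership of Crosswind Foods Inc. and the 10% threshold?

Chain via Slate Shipping BV → Stonebridge Realty LP → Redpoint Media Ltd (R1): 32% × 84% × 44% × 49% = 5.795328% of Crosswind Foods Inc.
Chain via Larkspur Mining NL → Talon Partners LP → Vantage Manufacturing Inc. (R1): 42% × 77% × 21% × 26% = 1.765764% of Crosswind Foods Inc.
Direct interest in Crosswind Foods Inc: 19%.
Aggregating (R2): 5.795328% + 1.765764% + 19% = 26.561092%.
26.561092% exceeds the 10% threshold by 16.561092 percentage points.

16.561092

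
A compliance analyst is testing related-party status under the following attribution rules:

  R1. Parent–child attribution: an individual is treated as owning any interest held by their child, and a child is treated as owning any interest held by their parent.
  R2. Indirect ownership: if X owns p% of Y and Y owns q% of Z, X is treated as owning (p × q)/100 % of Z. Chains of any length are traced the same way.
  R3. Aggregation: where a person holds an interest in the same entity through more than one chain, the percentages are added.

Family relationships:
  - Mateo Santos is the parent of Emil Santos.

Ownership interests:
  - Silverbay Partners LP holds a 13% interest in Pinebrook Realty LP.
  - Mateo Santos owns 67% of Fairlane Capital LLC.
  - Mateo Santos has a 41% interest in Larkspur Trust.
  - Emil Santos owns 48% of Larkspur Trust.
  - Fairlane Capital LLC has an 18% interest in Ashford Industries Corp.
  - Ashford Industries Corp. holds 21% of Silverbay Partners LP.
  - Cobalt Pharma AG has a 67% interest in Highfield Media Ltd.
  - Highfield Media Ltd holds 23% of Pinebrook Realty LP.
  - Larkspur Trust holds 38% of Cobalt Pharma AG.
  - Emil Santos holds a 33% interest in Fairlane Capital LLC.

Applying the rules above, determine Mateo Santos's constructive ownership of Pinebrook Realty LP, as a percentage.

By parent–child attribution (R1), Mateo Santos is treated as also owning Emil Santos's interest in Larkspur Trust, giving 41% + 48% = 89%.
By parent–child attribution (R1), Mateo Santos is treated as also owning Emil Santos's interest in Fairlane Capital LLC, giving 67% + 33% = 100%.
Chain via Larkspur Trust → Cobalt Pharma AG → Highfield Media Ltd (R2): 89% × 38% × 67% × 23% = 5.211662% of Pinebrook Realty LP.
Chain via Fairlane Capital LLC → Ashford Industries Corp. → Silverbay Partners LP (R2): 100% × 18% × 21% × 13% = 0.4914% of Pinebrook Realty LP.
Aggregating (R3): 5.211662% + 0.4914% = 5.703062%.

5.703062%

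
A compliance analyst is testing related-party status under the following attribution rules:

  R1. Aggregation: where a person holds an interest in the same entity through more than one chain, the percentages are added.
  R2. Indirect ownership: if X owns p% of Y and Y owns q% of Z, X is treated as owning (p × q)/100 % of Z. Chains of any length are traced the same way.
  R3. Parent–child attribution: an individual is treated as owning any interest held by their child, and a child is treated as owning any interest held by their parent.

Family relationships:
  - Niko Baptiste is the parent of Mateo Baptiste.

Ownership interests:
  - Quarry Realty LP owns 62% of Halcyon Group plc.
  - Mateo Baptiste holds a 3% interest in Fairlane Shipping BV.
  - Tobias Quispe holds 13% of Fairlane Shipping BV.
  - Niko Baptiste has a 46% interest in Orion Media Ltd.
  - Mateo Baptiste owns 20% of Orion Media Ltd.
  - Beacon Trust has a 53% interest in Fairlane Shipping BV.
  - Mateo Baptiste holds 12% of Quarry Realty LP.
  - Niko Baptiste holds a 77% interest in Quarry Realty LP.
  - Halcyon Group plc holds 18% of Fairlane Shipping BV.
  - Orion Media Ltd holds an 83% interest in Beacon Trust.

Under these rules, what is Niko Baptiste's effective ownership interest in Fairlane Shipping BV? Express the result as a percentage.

By parent–child attribution (R3), Niko Baptiste is treated as also owning Mateo Baptiste's interest in Orion Media Ltd, giving 46% + 20% = 66%.
By parent–child attribution (R3), Niko Baptiste is treated as also owning Mateo Baptiste's interest in Quarry Realty LP, giving 77% + 12% = 89%.
By parent–child attribution (R3), Niko Baptiste is treated as owning Mateo Baptiste's 3% interest in Fairlane Shipping BV.
Chain via Orion Media Ltd → Beacon Trust (R2): 66% × 83% × 53% = 29.0334% of Fairlane Shipping BV.
Chain via Quarry Realty LP → Halcyon Group plc (R2): 89% × 62% × 18% = 9.9324% of Fairlane Shipping BV.
Direct interest in Fairlane Shipping BV: 3%.
Aggregating (R1): 29.0334% + 9.9324% + 3% = 41.9658%.

41.9658%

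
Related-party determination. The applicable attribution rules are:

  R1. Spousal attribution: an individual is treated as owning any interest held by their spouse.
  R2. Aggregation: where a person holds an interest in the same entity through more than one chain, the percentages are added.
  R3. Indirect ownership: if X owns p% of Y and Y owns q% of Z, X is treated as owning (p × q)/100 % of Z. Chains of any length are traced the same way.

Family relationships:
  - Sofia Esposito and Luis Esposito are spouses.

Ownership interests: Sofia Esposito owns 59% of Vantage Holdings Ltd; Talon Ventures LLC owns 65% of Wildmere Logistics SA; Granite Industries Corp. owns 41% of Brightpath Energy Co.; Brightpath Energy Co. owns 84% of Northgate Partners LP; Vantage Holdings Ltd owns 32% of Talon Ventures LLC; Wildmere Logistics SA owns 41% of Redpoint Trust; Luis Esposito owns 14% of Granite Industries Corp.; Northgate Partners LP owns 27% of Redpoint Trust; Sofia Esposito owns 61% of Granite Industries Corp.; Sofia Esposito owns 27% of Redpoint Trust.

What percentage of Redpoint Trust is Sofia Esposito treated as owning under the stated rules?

39.00562%

By spousal attribution (R1), Sofia Esposito is treated as also owning Luis Esposito's interest in Granite Industries Corp, giving 61% + 14% = 75%.
Chain via Granite Industries Corp. → Brightpath Energy Co. → Northgate Partners LP (R3): 75% × 41% × 84% × 27% = 6.9741% of Redpoint Trust.
Chain via Vantage Holdings Ltd → Talon Ventures LLC → Wildmere Logistics SA (R3): 59% × 32% × 65% × 41% = 5.03152% of Redpoint Trust.
Direct interest in Redpoint Trust: 27%.
Aggregating (R2): 6.9741% + 5.03152% + 27% = 39.00562%.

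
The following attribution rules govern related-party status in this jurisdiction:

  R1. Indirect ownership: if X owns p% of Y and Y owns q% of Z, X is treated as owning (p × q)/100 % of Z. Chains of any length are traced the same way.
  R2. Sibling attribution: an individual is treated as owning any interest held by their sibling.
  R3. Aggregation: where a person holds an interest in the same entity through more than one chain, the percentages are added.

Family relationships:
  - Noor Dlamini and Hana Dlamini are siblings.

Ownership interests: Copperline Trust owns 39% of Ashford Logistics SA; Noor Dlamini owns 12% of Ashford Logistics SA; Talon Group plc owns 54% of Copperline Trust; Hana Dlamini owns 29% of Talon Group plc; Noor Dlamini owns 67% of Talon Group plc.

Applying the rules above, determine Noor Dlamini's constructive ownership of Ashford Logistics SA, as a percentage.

32.2176%

By sibling attribution (R2), Noor Dlamini is treated as also owning Hana Dlamini's interest in Talon Group plc, giving 67% + 29% = 96%.
Chain via Talon Group plc → Copperline Trust (R1): 96% × 54% × 39% = 20.2176% of Ashford Logistics SA.
Direct interest in Ashford Logistics SA: 12%.
Aggregating (R3): 20.2176% + 12% = 32.2176%.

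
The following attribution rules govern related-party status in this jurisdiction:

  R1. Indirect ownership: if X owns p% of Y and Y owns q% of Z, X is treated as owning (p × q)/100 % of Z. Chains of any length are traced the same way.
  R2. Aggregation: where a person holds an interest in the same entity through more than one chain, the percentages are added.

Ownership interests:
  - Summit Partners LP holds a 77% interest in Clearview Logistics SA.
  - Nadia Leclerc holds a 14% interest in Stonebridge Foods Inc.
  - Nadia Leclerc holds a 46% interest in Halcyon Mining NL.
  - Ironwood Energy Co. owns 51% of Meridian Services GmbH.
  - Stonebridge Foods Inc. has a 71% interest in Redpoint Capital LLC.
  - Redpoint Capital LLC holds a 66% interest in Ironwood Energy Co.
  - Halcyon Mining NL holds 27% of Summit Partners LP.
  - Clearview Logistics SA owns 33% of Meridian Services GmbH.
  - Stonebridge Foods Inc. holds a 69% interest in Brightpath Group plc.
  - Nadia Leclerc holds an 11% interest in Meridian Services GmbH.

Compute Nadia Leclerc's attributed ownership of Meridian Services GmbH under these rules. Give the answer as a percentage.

17.501726%

Chain via Stonebridge Foods Inc. → Redpoint Capital LLC → Ironwood Energy Co. (R1): 14% × 71% × 66% × 51% = 3.345804% of Meridian Services GmbH.
Chain via Halcyon Mining NL → Summit Partners LP → Clearview Logistics SA (R1): 46% × 27% × 77% × 33% = 3.155922% of Meridian Services GmbH.
Direct interest in Meridian Services GmbH: 11%.
Aggregating (R2): 3.345804% + 3.155922% + 11% = 17.501726%.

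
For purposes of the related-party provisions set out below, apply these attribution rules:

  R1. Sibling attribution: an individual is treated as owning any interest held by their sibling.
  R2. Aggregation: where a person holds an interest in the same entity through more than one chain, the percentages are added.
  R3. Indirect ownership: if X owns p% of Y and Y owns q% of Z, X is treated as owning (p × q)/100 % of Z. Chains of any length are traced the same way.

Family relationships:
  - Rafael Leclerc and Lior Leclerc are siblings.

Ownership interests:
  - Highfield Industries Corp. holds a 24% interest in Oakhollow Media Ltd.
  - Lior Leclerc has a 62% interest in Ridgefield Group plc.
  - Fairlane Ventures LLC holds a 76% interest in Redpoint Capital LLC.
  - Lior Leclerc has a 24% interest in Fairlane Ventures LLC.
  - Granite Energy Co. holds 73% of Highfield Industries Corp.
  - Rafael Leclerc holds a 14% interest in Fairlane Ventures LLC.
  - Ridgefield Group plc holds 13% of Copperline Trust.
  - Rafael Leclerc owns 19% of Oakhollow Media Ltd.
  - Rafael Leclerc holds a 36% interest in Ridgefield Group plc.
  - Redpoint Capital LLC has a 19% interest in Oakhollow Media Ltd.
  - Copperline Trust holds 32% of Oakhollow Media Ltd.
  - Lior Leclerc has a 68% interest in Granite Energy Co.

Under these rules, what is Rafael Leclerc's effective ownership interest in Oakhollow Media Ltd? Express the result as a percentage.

40.4776%

By sibling attribution (R1), Rafael Leclerc is treated as also owning Lior Leclerc's interest in Fairlane Ventures LLC, giving 14% + 24% = 38%.
By sibling attribution (R1), Rafael Leclerc is treated as also owning Lior Leclerc's interest in Ridgefield Group plc, giving 36% + 62% = 98%.
By sibling attribution (R1), Rafael Leclerc is treated as owning Lior Leclerc's 68% interest in Granite Energy Co.
Chain via Fairlane Ventures LLC → Redpoint Capital LLC (R3): 38% × 76% × 19% = 5.4872% of Oakhollow Media Ltd.
Chain via Ridgefield Group plc → Copperline Trust (R3): 98% × 13% × 32% = 4.0768% of Oakhollow Media Ltd.
Direct interest in Oakhollow Media Ltd: 19%.
Chain via Granite Energy Co. → Highfield Industries Corp. (R3): 68% × 73% × 24% = 11.9136% of Oakhollow Media Ltd.
Aggregating (R2): 5.4872% + 4.0768% + 19% + 11.9136% = 40.4776%.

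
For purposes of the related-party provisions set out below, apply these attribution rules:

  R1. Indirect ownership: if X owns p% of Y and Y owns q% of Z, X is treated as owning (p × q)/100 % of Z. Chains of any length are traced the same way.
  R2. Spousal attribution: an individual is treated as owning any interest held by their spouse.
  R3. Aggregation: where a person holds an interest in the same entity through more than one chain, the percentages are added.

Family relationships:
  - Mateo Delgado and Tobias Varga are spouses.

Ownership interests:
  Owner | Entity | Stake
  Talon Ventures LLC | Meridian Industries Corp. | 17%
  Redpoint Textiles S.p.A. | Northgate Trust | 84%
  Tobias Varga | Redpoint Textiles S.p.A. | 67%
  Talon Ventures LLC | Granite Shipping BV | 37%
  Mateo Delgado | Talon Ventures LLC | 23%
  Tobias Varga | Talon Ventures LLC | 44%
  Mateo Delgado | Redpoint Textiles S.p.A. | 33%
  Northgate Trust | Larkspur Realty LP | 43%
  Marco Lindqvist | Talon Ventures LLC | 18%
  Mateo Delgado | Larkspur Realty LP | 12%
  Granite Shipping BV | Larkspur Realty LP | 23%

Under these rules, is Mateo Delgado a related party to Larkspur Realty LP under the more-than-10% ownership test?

Yes

By spousal attribution (R2), Mateo Delgado is treated as also owning Tobias Varga's interest in Redpoint Textiles S.p.A, giving 33% + 67% = 100%.
By spousal attribution (R2), Mateo Delgado is treated as also owning Tobias Varga's interest in Talon Ventures LLC, giving 23% + 44% = 67%.
Chain via Redpoint Textiles S.p.A. → Northgate Trust (R1): 100% × 84% × 43% = 36.12% of Larkspur Realty LP.
Chain via Talon Ventures LLC → Granite Shipping BV (R1): 67% × 37% × 23% = 5.7017% of Larkspur Realty LP.
Direct interest in Larkspur Realty LP: 12%.
Aggregating (R3): 36.12% + 5.7017% + 12% = 53.8217%.
53.8217% exceeds the 10% threshold, so Mateo is a related party to Larkspur Realty LP.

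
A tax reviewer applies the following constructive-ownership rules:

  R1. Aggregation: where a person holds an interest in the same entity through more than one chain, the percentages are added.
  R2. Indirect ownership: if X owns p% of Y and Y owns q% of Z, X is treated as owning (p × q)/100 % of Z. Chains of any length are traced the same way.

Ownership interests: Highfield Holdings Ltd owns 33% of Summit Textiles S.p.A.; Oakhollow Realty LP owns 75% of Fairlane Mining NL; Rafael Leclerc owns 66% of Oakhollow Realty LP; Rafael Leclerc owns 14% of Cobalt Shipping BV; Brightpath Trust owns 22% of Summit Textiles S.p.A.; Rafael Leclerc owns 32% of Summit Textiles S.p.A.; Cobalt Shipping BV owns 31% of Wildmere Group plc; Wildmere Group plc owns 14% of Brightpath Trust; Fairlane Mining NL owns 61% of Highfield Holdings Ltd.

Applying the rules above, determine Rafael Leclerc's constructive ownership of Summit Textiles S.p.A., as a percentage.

Chain via Oakhollow Realty LP → Fairlane Mining NL → Highfield Holdings Ltd (R2): 66% × 75% × 61% × 33% = 9.96435% of Summit Textiles S.p.A.
Chain via Cobalt Shipping BV → Wildmere Group plc → Brightpath Trust (R2): 14% × 31% × 14% × 22% = 0.133672% of Summit Textiles S.p.A.
Direct interest in Summit Textiles S.p.A: 32%.
Aggregating (R1): 9.96435% + 0.133672% + 32% = 42.098022%.

42.098022%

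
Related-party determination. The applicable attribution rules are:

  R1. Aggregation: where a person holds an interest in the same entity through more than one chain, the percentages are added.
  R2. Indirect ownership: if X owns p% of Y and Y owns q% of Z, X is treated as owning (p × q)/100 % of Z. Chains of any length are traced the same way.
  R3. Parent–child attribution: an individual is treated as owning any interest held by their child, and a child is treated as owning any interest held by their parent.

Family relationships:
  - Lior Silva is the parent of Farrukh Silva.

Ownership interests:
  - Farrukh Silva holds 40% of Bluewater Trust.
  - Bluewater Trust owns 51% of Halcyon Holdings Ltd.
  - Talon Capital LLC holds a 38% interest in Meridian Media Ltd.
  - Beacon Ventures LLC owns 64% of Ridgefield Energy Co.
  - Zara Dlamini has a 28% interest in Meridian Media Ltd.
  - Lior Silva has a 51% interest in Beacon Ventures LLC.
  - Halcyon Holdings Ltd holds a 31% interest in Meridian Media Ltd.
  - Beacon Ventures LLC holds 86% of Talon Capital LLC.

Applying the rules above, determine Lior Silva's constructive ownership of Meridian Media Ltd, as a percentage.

22.9908%

By parent–child attribution (R3), Lior Silva is treated as owning Farrukh Silva's 40% interest in Bluewater Trust.
Chain via Beacon Ventures LLC → Talon Capital LLC (R2): 51% × 86% × 38% = 16.6668% of Meridian Media Ltd.
Chain via Bluewater Trust → Halcyon Holdings Ltd (R2): 40% × 51% × 31% = 6.324% of Meridian Media Ltd.
Aggregating (R1): 16.6668% + 6.324% = 22.9908%.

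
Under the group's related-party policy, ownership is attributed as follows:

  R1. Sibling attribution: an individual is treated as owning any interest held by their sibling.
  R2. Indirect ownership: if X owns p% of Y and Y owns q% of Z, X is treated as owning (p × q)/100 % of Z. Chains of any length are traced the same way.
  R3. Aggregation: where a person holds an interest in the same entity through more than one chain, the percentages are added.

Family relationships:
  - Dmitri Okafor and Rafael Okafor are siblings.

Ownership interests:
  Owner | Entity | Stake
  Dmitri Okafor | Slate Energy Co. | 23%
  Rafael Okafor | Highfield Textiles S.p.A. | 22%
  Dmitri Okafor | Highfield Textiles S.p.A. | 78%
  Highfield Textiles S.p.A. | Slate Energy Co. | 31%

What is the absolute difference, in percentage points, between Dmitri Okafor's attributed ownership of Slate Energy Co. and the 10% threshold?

By sibling attribution (R1), Dmitri Okafor is treated as also owning Rafael Okafor's interest in Highfield Textiles S.p.A, giving 78% + 22% = 100%.
Chain via Highfield Textiles S.p.A. (R2): 100% × 31% = 31% of Slate Energy Co.
Direct interest in Slate Energy Co: 23%.
Aggregating (R3): 31% + 23% = 54%.
54% exceeds the 10% threshold by 44 percentage points.

44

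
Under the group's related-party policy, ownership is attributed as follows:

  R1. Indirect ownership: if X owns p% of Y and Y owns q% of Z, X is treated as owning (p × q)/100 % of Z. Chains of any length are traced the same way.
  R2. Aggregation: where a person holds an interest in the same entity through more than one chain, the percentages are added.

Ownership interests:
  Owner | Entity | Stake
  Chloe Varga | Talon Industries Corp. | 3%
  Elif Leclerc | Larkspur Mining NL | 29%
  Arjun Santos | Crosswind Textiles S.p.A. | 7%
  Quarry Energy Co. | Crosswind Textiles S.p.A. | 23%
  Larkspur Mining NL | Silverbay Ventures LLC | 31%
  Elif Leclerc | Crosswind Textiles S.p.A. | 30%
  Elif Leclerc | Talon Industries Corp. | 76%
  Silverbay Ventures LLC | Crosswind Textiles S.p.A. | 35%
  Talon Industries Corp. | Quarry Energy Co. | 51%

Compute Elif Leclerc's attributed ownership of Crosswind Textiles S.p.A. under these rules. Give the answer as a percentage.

Chain via Larkspur Mining NL → Silverbay Ventures LLC (R1): 29% × 31% × 35% = 3.1465% of Crosswind Textiles S.p.A.
Chain via Talon Industries Corp. → Quarry Energy Co. (R1): 76% × 51% × 23% = 8.9148% of Crosswind Textiles S.p.A.
Direct interest in Crosswind Textiles S.p.A: 30%.
Aggregating (R2): 3.1465% + 8.9148% + 30% = 42.0613%.

42.0613%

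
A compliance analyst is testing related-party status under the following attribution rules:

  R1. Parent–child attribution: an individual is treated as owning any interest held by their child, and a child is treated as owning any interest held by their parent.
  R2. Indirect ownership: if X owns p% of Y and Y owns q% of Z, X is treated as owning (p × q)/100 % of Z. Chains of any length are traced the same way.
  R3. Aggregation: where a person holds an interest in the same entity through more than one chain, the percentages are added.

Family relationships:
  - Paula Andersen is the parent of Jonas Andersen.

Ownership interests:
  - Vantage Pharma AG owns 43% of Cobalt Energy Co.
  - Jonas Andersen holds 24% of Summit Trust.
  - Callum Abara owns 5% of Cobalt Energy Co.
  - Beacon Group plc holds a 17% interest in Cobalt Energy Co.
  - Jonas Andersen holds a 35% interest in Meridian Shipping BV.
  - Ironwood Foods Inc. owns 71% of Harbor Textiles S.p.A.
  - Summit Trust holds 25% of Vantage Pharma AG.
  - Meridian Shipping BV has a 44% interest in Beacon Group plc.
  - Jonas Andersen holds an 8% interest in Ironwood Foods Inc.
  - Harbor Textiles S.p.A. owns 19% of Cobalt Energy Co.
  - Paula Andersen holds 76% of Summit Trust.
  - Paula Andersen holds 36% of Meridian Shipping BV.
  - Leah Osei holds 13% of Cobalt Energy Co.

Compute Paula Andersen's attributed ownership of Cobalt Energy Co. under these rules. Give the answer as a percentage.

17.14%

By parent–child attribution (R1), Paula Andersen is treated as also owning Jonas Andersen's interest in Meridian Shipping BV, giving 36% + 35% = 71%.
By parent–child attribution (R1), Paula Andersen is treated as also owning Jonas Andersen's interest in Summit Trust, giving 76% + 24% = 100%.
By parent–child attribution (R1), Paula Andersen is treated as owning Jonas Andersen's 8% interest in Ironwood Foods Inc.
Chain via Meridian Shipping BV → Beacon Group plc (R2): 71% × 44% × 17% = 5.3108% of Cobalt Energy Co.
Chain via Summit Trust → Vantage Pharma AG (R2): 100% × 25% × 43% = 10.75% of Cobalt Energy Co.
Chain via Ironwood Foods Inc. → Harbor Textiles S.p.A. (R2): 8% × 71% × 19% = 1.0792% of Cobalt Energy Co.
Aggregating (R3): 5.3108% + 10.75% + 1.0792% = 17.14%.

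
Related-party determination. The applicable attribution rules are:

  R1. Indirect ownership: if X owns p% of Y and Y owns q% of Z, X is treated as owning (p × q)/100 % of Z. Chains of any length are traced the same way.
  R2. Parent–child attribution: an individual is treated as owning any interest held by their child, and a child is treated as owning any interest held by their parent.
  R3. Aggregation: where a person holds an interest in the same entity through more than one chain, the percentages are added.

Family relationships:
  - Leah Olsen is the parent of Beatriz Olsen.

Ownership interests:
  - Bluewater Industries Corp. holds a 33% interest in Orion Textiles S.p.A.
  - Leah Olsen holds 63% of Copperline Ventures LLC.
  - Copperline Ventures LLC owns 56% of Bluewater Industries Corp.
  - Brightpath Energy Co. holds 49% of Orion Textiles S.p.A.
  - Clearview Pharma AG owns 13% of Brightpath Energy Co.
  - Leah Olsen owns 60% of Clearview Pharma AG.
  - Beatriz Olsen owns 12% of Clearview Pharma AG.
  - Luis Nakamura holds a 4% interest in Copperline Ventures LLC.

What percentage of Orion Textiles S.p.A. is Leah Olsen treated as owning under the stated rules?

By parent–child attribution (R2), Leah Olsen is treated as also owning Beatriz Olsen's interest in Clearview Pharma AG, giving 60% + 12% = 72%.
Chain via Copperline Ventures LLC → Bluewater Industries Corp. (R1): 63% × 56% × 33% = 11.6424% of Orion Textiles S.p.A.
Chain via Clearview Pharma AG → Brightpath Energy Co. (R1): 72% × 13% × 49% = 4.5864% of Orion Textiles S.p.A.
Aggregating (R3): 11.6424% + 4.5864% = 16.2288%.

16.2288%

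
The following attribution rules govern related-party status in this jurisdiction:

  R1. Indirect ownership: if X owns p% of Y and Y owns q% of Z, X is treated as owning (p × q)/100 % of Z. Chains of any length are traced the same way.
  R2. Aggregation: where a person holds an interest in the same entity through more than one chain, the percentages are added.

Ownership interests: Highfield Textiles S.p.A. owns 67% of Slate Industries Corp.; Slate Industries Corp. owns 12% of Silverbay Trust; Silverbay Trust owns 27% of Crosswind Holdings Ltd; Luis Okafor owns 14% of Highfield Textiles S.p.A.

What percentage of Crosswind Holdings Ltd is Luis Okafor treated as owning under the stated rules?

Chain via Highfield Textiles S.p.A. → Slate Industries Corp. → Silverbay Trust (R1): 14% × 67% × 12% × 27% = 0.303912% of Crosswind Holdings Ltd.

0.303912%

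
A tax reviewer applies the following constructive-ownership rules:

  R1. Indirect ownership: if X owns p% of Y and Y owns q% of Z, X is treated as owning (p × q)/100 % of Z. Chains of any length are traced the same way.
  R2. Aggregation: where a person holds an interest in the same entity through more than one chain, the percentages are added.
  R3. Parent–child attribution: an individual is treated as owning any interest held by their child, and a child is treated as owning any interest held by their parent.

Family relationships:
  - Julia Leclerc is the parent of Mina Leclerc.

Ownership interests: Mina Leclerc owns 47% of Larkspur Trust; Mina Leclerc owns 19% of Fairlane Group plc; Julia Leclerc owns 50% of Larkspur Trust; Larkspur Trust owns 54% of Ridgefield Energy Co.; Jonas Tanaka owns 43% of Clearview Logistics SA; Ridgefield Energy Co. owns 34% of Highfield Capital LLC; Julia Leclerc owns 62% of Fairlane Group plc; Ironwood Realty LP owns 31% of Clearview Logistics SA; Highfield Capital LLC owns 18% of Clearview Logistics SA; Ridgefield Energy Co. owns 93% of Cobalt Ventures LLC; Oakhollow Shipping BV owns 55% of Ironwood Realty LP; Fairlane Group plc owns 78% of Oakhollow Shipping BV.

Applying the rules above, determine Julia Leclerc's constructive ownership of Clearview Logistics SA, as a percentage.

13.977846%

By parent–child attribution (R3), Julia Leclerc is treated as also owning Mina Leclerc's interest in Fairlane Group plc, giving 62% + 19% = 81%.
By parent–child attribution (R3), Julia Leclerc is treated as also owning Mina Leclerc's interest in Larkspur Trust, giving 50% + 47% = 97%.
Chain via Fairlane Group plc → Oakhollow Shipping BV → Ironwood Realty LP (R1): 81% × 78% × 55% × 31% = 10.77219% of Clearview Logistics SA.
Chain via Larkspur Trust → Ridgefield Energy Co. → Highfield Capital LLC (R1): 97% × 54% × 34% × 18% = 3.205656% of Clearview Logistics SA.
Aggregating (R2): 10.77219% + 3.205656% = 13.977846%.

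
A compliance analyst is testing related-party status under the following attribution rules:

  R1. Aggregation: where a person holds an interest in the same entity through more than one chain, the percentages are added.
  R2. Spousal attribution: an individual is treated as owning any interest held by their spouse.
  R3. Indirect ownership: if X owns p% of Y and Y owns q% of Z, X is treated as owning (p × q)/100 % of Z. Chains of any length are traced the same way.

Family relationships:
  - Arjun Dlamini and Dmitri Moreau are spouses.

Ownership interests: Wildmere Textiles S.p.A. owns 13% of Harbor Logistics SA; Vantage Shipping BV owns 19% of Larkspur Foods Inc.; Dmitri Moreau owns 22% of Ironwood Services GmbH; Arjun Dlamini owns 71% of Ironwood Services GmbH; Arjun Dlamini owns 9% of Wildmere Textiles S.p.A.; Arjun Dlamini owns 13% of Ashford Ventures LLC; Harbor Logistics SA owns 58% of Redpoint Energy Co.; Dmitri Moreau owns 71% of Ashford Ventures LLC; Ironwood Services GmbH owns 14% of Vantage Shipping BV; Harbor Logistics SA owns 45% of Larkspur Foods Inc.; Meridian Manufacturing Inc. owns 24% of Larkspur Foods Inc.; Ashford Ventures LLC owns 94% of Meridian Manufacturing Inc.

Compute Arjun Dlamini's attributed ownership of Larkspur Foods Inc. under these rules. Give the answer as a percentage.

21.9507%

By spousal attribution (R2), Arjun Dlamini is treated as also owning Dmitri Moreau's interest in Ashford Ventures LLC, giving 13% + 71% = 84%.
By spousal attribution (R2), Arjun Dlamini is treated as also owning Dmitri Moreau's interest in Ironwood Services GmbH, giving 71% + 22% = 93%.
Chain via Ashford Ventures LLC → Meridian Manufacturing Inc. (R3): 84% × 94% × 24% = 18.9504% of Larkspur Foods Inc.
Chain via Ironwood Services GmbH → Vantage Shipping BV (R3): 93% × 14% × 19% = 2.4738% of Larkspur Foods Inc.
Chain via Wildmere Textiles S.p.A. → Harbor Logistics SA (R3): 9% × 13% × 45% = 0.5265% of Larkspur Foods Inc.
Aggregating (R1): 18.9504% + 2.4738% + 0.5265% = 21.9507%.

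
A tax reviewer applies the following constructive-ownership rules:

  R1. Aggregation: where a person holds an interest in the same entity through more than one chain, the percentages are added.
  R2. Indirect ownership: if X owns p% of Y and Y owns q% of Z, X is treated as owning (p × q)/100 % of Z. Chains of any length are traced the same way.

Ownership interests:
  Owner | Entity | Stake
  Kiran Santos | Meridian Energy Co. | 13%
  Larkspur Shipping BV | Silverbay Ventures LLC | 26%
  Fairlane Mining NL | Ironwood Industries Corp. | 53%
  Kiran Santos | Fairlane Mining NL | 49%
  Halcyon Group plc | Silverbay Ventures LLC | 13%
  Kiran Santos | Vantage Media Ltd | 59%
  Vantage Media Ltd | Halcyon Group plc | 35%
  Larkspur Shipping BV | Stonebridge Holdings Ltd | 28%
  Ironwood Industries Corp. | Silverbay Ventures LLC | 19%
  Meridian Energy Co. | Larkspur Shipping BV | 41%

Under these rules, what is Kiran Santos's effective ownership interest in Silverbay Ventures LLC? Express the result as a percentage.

9.0046%

Chain via Vantage Media Ltd → Halcyon Group plc (R2): 59% × 35% × 13% = 2.6845% of Silverbay Ventures LLC.
Chain via Meridian Energy Co. → Larkspur Shipping BV (R2): 13% × 41% × 26% = 1.3858% of Silverbay Ventures LLC.
Chain via Fairlane Mining NL → Ironwood Industries Corp. (R2): 49% × 53% × 19% = 4.9343% of Silverbay Ventures LLC.
Aggregating (R1): 2.6845% + 1.3858% + 4.9343% = 9.0046%.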